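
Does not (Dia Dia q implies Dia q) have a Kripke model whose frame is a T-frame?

1. not (Dia Dia q implies Dia q), u
2. Dia Dia q, u   [neg-implies-rule on 1]
3. not Dia q, u   [neg-implies-rule on 1]
4. not q, u   [neg-Dia-rule on 3 via uRu]
5. Dia q, v   [Dia-rule on 2: fresh world v, uRv]
6. not q, v   [neg-Dia-rule on 3 via uRv]
7. q, w   [Dia-rule on 5: fresh world w, vRw]
Accessibility: uRu, uRv, vRv, vRw, wRw

Satisfiable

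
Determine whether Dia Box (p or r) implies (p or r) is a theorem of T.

No, not valid

Tableau for the negation not (Dia Box (p or r) implies (p or r)):
1. not (Dia Box (p or r) implies (p or r)), u
2. Dia Box (p or r), u
3. not (p or r), u
4. not p, u
5. not r, u
6. Box (p or r), v
7. p or r, v
8. r, v
Accessibility: uRu, uRv, vRv
The negation has an open branch (countermodel exists).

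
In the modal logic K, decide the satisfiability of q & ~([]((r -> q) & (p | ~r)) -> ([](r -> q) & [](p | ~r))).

No, unsatisfiable

1. q & ~([]((r -> q) & (p | ~r)) -> ([](r -> q) & [](p | ~r))), 0
2. q, 0
3. ~([]((r -> q) & (p | ~r)) -> ([](r -> q) & [](p | ~r))), 0
4. []((r -> q) & (p | ~r)), 0
5. ~([](r -> q) & [](p | ~r)), 0
6. ~[](p | ~r), 0
7. ~(p | ~r), 1
8. ~p, 1
9. r, 1
10. (r -> q) & (p | ~r), 1
11. r -> q, 1
12. p | ~r, 1
13. q, 1
14. ~r, 1
Accessibility: 0R1
Branch closes: r and ~r both at 1.
Every branch closes; the branch above is one of them.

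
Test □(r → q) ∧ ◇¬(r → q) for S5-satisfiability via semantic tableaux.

1. □(r → q) ∧ ◇¬(r → q), 0
2. □(r → q), 0
3. ◇¬(r → q), 0
4. r → q, 0
5. q, 0
6. ¬(r → q), 1
7. r, 1
8. ¬q, 1
9. r → q, 1
10. q, 1
Accessibility: 0R0, 0R1, 1R0, 1R1
Branch closes: q and ¬q both at 1.
Every branch closes; the branch above is one of them.

No, unsatisfiable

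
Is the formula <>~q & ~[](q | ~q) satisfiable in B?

Unsatisfiable (every branch closes)

1. <>~q & ~[](q | ~q), u
2. <>~q, u
3. ~[](q | ~q), u
4. ~q, v
5. ~(q | ~q), w
6. ~q, w
7. q, w
Accessibility: uRu, uRv, uRw, vRu, vRv, wRu, wRw
Branch closes: q and ~q both at w.
(One branch shown.) All branches close.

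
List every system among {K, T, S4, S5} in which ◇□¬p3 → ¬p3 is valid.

S5-tableau for the negation ¬(◇□¬p3 → ¬p3):
1. ¬(◇□¬p3 → ¬p3), 0
2. ◇□¬p3, 0
3. p3, 0
4. □¬p3, 1
5. ¬p3, 0
Accessibility: 0R0, 0R1, 1R0, 1R1
Branch closes: p3 and ¬p3 both at 0.
Every branch closes (one shown): valid in S5.
S4-tableau for the negation ¬(◇□¬p3 → ¬p3):
1. ¬(◇□¬p3 → ¬p3), 0
2. ◇□¬p3, 0
3. p3, 0
4. □¬p3, 1
5. ¬p3, 1
Accessibility: 0R0, 0R1, 1R1
Complete open branch: countermodel on an S4-frame, so not valid in S4, nor in K, T (the same frame is also a K-frame and a T-frame).

S5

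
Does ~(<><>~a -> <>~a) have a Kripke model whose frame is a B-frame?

Satisfiable (open branch found)

1. ~(<><>~a -> <>~a), 0
2. <><>~a, 0
3. ~<>~a, 0
4. a, 0
5. <>~a, 1
6. a, 1
7. ~a, 2
Accessibility: 0R0, 0R1, 1R0, 1R1, 1R2, 2R1, 2R2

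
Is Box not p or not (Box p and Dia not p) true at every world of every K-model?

Yes, valid

Tableau for the negation not (Box not p or not (Box p and Dia not p)):
1. not (Box not p or not (Box p and Dia not p)), 0
2. not Box not p, 0   [neg-or-rule on 1]
3. Box p and Dia not p, 0   [neg-or-rule on 1]
4. Box p, 0   [and-rule on 3]
5. Dia not p, 0   [and-rule on 3]
6. p, 1   [neg-Box-rule on 2: fresh world 1, 0R1]
7. not p, 2   [Dia-rule on 5: fresh world 2, 0R2]
8. p, 2   [Box-rule on 4 via 0R2]
Accessibility: 0R1, 0R2
Branch closes: p and not p both at 2.
Every branch of the negation's tableau closes; the branch above is one of them.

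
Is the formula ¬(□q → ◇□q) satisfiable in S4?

1. ¬(□q → ◇□q), 0
2. □q, 0   [¬→-rule on 1]
3. ¬◇□q, 0   [¬→-rule on 1]
4. q, 0   [□-rule on 2 via 0R0]
5. ¬□q, 0   [¬◇-rule on 3 via 0R0]
6. ¬q, 1   [¬□-rule on 5: fresh world 1, 0R1]
7. q, 1   [□-rule on 2 via 0R1]
Accessibility: 0R0, 0R1, 1R1
Branch closes: q and ¬q both at 1.
Every branch closes; the branch above is one of them.

Unsatisfiable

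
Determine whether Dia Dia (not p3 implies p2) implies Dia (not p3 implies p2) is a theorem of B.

Tableau for the negation not (Dia Dia (not p3 implies p2) implies Dia (not p3 implies p2)):
1. not (Dia Dia (not p3 implies p2) implies Dia (not p3 implies p2)), 0
2. Dia Dia (not p3 implies p2), 0   [neg-implies-rule on 1]
3. not Dia (not p3 implies p2), 0   [neg-implies-rule on 1]
4. not (not p3 implies p2), 0   [neg-Dia-rule on 3 via 0R0]
5. not p3, 0   [neg-implies-rule on 4]
6. not p2, 0   [neg-implies-rule on 4]
7. Dia (not p3 implies p2), 1   [Dia-rule on 2: fresh world 1, 0R1]
8. not (not p3 implies p2), 1   [neg-Dia-rule on 3 via 0R1]
9. not p3, 1   [neg-implies-rule on 8]
10. not p2, 1   [neg-implies-rule on 8]
11. not p3 implies p2, 2   [Dia-rule on 7: fresh world 2, 1R2]
12. p2, 2   [implies-rule on 11 (branches; this branch)]
Accessibility: 0R0, 0R1, 1R0, 1R1, 1R2, 2R1, 2R2
The negation has an open branch (countermodel exists).

No, not valid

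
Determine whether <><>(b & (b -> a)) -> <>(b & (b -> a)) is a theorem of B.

No, not valid

Tableau for the negation ~(<><>(b & (b -> a)) -> <>(b & (b -> a))):
1. ~(<><>(b & (b -> a)) -> <>(b & (b -> a))), u
2. <><>(b & (b -> a)), u   [~->-rule on 1]
3. ~<>(b & (b -> a)), u   [~->-rule on 1]
4. ~(b & (b -> a)), u   [~<>-rule on 3 via uRu]
5. ~(b -> a), u   [~&-rule on 4 (branches; this branch)]
6. b, u   [~->-rule on 5]
7. ~a, u   [~->-rule on 5]
8. <>(b & (b -> a)), v   [<>-rule on 2: fresh world v, uRv]
9. ~(b & (b -> a)), v   [~<>-rule on 3 via uRv]
10. ~(b -> a), v   [~&-rule on 9 (branches; this branch)]
11. b, v   [~->-rule on 10]
12. ~a, v   [~->-rule on 10]
13. b & (b -> a), w   [<>-rule on 8: fresh world w, vRw]
14. b, w   [&-rule on 13]
15. b -> a, w   [&-rule on 13]
16. a, w   [->-rule on 15 (branches; this branch)]
Accessibility: uRu, uRv, vRu, vRv, vRw, wRv, wRw
The negation has an open branch (countermodel exists).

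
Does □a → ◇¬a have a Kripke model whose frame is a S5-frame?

Yes, satisfiable

1. □a → ◇¬a, 0
2. ◇¬a, 0   [→-rule on 1 (branches; this branch)]
3. ¬a, 1   [◇-rule on 2: fresh world 1, 0R1]
Accessibility: 0R0, 0R1, 1R0, 1R1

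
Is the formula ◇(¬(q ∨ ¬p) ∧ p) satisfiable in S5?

1. ◇(¬(q ∨ ¬p) ∧ p), u
2. ¬(q ∨ ¬p) ∧ p, v
3. ¬(q ∨ ¬p), v
4. p, v
5. ¬q, v
Accessibility: uRu, uRv, vRu, vRv

Satisfiable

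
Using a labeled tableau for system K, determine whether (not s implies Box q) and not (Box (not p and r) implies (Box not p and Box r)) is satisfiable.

Unsatisfiable

1. (not s implies Box q) and not (Box (not p and r) implies (Box not p and Box r)), 0
2. not s implies Box q, 0
3. not (Box (not p and r) implies (Box not p and Box r)), 0
4. Box (not p and r), 0
5. not (Box not p and Box r), 0
6. Box q, 0
7. not Box r, 0
8. not r, 1
9. not p and r, 1
10. not p, 1
11. r, 1
Accessibility: 0R1
Branch closes: r and not r both at 1.
All branches of the tableau close; one closing branch shown above.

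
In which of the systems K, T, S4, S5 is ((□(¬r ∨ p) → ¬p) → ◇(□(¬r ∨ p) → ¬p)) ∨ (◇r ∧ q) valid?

K-tableau for the negation ¬(((□(¬r ∨ p) → ¬p) → ◇(□(¬r ∨ p) → ¬p)) ∨ (◇r ∧ q)):
1. ¬(((□(¬r ∨ p) → ¬p) → ◇(□(¬r ∨ p) → ¬p)) ∨ (◇r ∧ q)), u
2. ¬((□(¬r ∨ p) → ¬p) → ◇(□(¬r ∨ p) → ¬p)), u   [¬∨-rule on 1]
3. ¬(◇r ∧ q), u   [¬∨-rule on 1]
4. □(¬r ∨ p) → ¬p, u   [¬→-rule on 2]
5. ¬◇(□(¬r ∨ p) → ¬p), u   [¬→-rule on 2]
6. ¬q, u   [¬∧-rule on 3 (branches; this branch)]
7. ¬p, u   [→-rule on 4 (branches; this branch)]
Complete open branch: countermodel on a K-frame, so not valid in K.
T-tableau for the negation ¬(((□(¬r ∨ p) → ¬p) → ◇(□(¬r ∨ p) → ¬p)) ∨ (◇r ∧ q)):
1. ¬(((□(¬r ∨ p) → ¬p) → ◇(□(¬r ∨ p) → ¬p)) ∨ (◇r ∧ q)), u
2. ¬((□(¬r ∨ p) → ¬p) → ◇(□(¬r ∨ p) → ¬p)), u   [¬∨-rule on 1]
3. ¬(◇r ∧ q), u   [¬∨-rule on 1]
4. □(¬r ∨ p) → ¬p, u   [¬→-rule on 2]
5. ¬◇(□(¬r ∨ p) → ¬p), u   [¬→-rule on 2]
6. ¬(□(¬r ∨ p) → ¬p), u   [¬◇-rule on 5 via uRu]
7. □(¬r ∨ p), u   [¬→-rule on 6]
8. p, u   [¬→-rule on 6]
9. ¬r ∨ p, u   [□-rule on 7 via uRu]
10. ¬◇r, u   [¬∧-rule on 3 (branches; this branch)]
11. ¬r, u   [¬◇-rule on 10 via uRu]
12. ¬□(¬r ∨ p), u   [→-rule on 4 (branches; this branch)]
13. ¬(¬r ∨ p), v   [¬□-rule on 12: fresh world v, uRv]
14. r, v   [¬∨-rule on 13]
15. ¬p, v   [¬∨-rule on 13]
16. ¬(□(¬r ∨ p) → ¬p), v   [¬◇-rule on 5 via uRv]
17. □(¬r ∨ p), v   [¬→-rule on 16]
18. p, v   [¬→-rule on 16]
Accessibility: uRu, uRv, vRv
Branch closes: p and ¬p both at v.
Every branch closes (one shown): valid in T, hence also in S4, S5 (every theorem of T is a theorem of S4 and S5).

T, S4, S5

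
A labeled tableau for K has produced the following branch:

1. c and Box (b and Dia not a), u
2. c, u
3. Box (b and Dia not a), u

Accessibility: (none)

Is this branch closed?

No atom appears with both signs at the same world.

Not closed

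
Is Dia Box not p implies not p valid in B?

Valid in B

Tableau for the negation not (Dia Box not p implies not p):
1. not (Dia Box not p implies not p), w0
2. Dia Box not p, w0
3. p, w0
4. Box not p, w1
5. not p, w0
Accessibility: w0Rw0, w0Rw1, w1Rw0, w1Rw1
Branch closes: p and not p both at w0.
All branches of the negation close; one closing branch shown above.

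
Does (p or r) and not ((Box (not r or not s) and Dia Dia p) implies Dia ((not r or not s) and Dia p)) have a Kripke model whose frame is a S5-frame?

Unsatisfiable

1. (p or r) and not ((Box (not r or not s) and Dia Dia p) implies Dia ((not r or not s) and Dia p)), 0
2. p or r, 0
3. not ((Box (not r or not s) and Dia Dia p) implies Dia ((not r or not s) and Dia p)), 0
4. Box (not r or not s) and Dia Dia p, 0
5. not Dia ((not r or not s) and Dia p), 0
6. Box (not r or not s), 0
7. Dia Dia p, 0
8. not ((not r or not s) and Dia p), 0
9. not r or not s, 0
10. r, 0
11. not Dia p, 0
12. not p, 0
13. not s, 0
14. Dia p, 1
15. not ((not r or not s) and Dia p), 1
16. not r or not s, 1
17. not p, 1
18. not Dia p, 1
19. not s, 1
20. p, 2
21. not ((not r or not s) and Dia p), 2
22. not r or not s, 2
23. not p, 2
Accessibility: 0R0, 0R1, 0R2, 1R0, 1R1, 1R2, 2R0, 2R1, 2R2
Branch closes: p and not p both at 2.
All branches of the tableau close; one closing branch shown above.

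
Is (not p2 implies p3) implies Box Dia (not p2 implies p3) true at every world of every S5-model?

Yes, valid

Tableau for the negation not ((not p2 implies p3) implies Box Dia (not p2 implies p3)):
1. not ((not p2 implies p3) implies Box Dia (not p2 implies p3)), 0
2. not p2 implies p3, 0   [neg-implies-rule on 1]
3. not Box Dia (not p2 implies p3), 0   [neg-implies-rule on 1]
4. p3, 0   [implies-rule on 2 (branches; this branch)]
5. not Dia (not p2 implies p3), 1   [neg-Box-rule on 3: fresh world 1, 0R1]
6. not (not p2 implies p3), 0   [neg-Dia-rule on 5 via 1R0]
7. not p2, 0   [neg-implies-rule on 6]
8. not p3, 0   [neg-implies-rule on 6]
Accessibility: 0R0, 0R1, 1R0, 1R1
Branch closes: p3 and not p3 both at 0.
All branches of the negation close; one closing branch shown above.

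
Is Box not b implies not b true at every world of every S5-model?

Valid in S5

Tableau for the negation not (Box not b implies not b):
1. not (Box not b implies not b), u
2. Box not b, u
3. b, u
4. not b, u
Accessibility: uRu
Branch closes: b and not b both at u.
Every branch of the negation's tableau closes; the branch above is one of them.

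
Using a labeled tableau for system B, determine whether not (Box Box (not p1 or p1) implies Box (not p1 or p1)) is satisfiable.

Unsatisfiable (every branch closes)

1. not (Box Box (not p1 or p1) implies Box (not p1 or p1)), u
2. Box Box (not p1 or p1), u   [neg-implies-rule on 1]
3. not Box (not p1 or p1), u   [neg-implies-rule on 1]
4. Box (not p1 or p1), u   [Box-rule on 2 via uRu]
5. not p1 or p1, u   [Box-rule on 4 via uRu]
6. p1, u   [or-rule on 5 (branches; this branch)]
7. not (not p1 or p1), v   [neg-Box-rule on 3: fresh world v, uRv]
8. p1, v   [neg-or-rule on 7]
9. not p1, v   [neg-or-rule on 7]
Accessibility: uRu, uRv, vRu, vRv
Branch closes: p1 and not p1 both at v.
Every branch closes; the branch above is one of them.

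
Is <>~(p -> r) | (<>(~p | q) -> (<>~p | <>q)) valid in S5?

Yes, valid

Tableau for the negation ~(<>~(p -> r) | (<>(~p | q) -> (<>~p | <>q))):
1. ~(<>~(p -> r) | (<>(~p | q) -> (<>~p | <>q))), u
2. ~<>~(p -> r), u
3. ~(<>(~p | q) -> (<>~p | <>q)), u
4. <>(~p | q), u
5. ~(<>~p | <>q), u
6. ~<>~p, u
7. ~<>q, u
8. p -> r, u
9. p, u
10. ~q, u
11. r, u
12. ~p | q, v
13. p -> r, v
14. p, v
15. ~q, v
16. q, v
Accessibility: uRu, uRv, vRu, vRv
Branch closes: q and ~q both at v.
Every branch of the negation's tableau closes; the branch above is one of them.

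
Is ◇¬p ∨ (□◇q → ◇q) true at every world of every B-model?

Valid in B

Tableau for the negation ¬(◇¬p ∨ (□◇q → ◇q)):
1. ¬(◇¬p ∨ (□◇q → ◇q)), w0
2. ¬◇¬p, w0   [¬∨-rule on 1]
3. ¬(□◇q → ◇q), w0   [¬∨-rule on 1]
4. □◇q, w0   [¬→-rule on 3]
5. ¬◇q, w0   [¬→-rule on 3]
6. p, w0   [¬◇-rule on 2 via w0Rw0]
7. ◇q, w0   [□-rule on 4 via w0Rw0]
8. ¬q, w0   [¬◇-rule on 5 via w0Rw0]
9. q, w1   [◇-rule on 7: fresh world w1, w0Rw1]
10. p, w1   [¬◇-rule on 2 via w0Rw1]
11. ◇q, w1   [□-rule on 4 via w0Rw1]
12. ¬q, w1   [¬◇-rule on 5 via w0Rw1]
Accessibility: w0Rw0, w0Rw1, w1Rw0, w1Rw1
Branch closes: q and ¬q both at w1.
All branches of the negation close; one closing branch shown above.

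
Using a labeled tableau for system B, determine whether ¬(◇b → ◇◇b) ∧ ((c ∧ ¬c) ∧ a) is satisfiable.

Unsatisfiable

1. ¬(◇b → ◇◇b) ∧ ((c ∧ ¬c) ∧ a), w0
2. ¬(◇b → ◇◇b), w0   [∧-rule on 1]
3. (c ∧ ¬c) ∧ a, w0   [∧-rule on 1]
4. ◇b, w0   [¬→-rule on 2]
5. ¬◇◇b, w0   [¬→-rule on 2]
6. c ∧ ¬c, w0   [∧-rule on 3]
7. a, w0   [∧-rule on 3]
8. c, w0   [∧-rule on 6]
9. ¬c, w0   [∧-rule on 6]
Accessibility: w0Rw0
Branch closes: c and ¬c both at w0.
All branches of the tableau close; one closing branch shown above.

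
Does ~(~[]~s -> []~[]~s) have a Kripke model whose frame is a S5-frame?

1. ~(~[]~s -> []~[]~s), u
2. ~[]~s, u   [~->-rule on 1]
3. ~[]~[]~s, u   [~->-rule on 1]
4. s, v   [~[]-rule on 2: fresh world v, uRv]
5. []~s, w   [~[]-rule on 3: fresh world w, uRw]
6. ~s, u   [[]-rule on 5 via wRu]
7. ~s, v   [[]-rule on 5 via wRv]
Accessibility: uRu, uRv, uRw, vRu, vRv, vRw, wRu, wRv, wRw
Branch closes: s and ~s both at v.
Every branch closes; the branch above is one of them.

No, unsatisfiable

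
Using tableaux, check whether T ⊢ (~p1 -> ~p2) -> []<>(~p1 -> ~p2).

Tableau for the negation ~((~p1 -> ~p2) -> []<>(~p1 -> ~p2)):
1. ~((~p1 -> ~p2) -> []<>(~p1 -> ~p2)), w0
2. ~p1 -> ~p2, w0
3. ~[]<>(~p1 -> ~p2), w0
4. ~p2, w0
5. ~<>(~p1 -> ~p2), w1
6. ~(~p1 -> ~p2), w1
7. ~p1, w1
8. p2, w1
Accessibility: w0Rw0, w0Rw1, w1Rw1
The negation has an open branch (countermodel exists).

Invalid (countermodel exists)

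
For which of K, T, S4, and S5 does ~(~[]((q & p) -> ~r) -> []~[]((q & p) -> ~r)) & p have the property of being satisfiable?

K, T, S4

S4-tableau for the formula:
1. ~(~[]((q & p) -> ~r) -> []~[]((q & p) -> ~r)) & p, w0
2. ~(~[]((q & p) -> ~r) -> []~[]((q & p) -> ~r)), w0
3. p, w0
4. ~[]((q & p) -> ~r), w0
5. ~[]~[]((q & p) -> ~r), w0
6. ~((q & p) -> ~r), w1
7. q & p, w1
8. r, w1
9. q, w1
10. p, w1
11. []((q & p) -> ~r), w2
12. (q & p) -> ~r, w2
13. ~r, w2
Accessibility: w0Rw0, w0Rw1, w0Rw2, w1Rw1, w2Rw2
Complete open branch: satisfiable in S4, hence also in K, T (this S4-model is also a K-model and a T-model).
S5-tableau for the formula:
1. ~(~[]((q & p) -> ~r) -> []~[]((q & p) -> ~r)) & p, w0
2. ~(~[]((q & p) -> ~r) -> []~[]((q & p) -> ~r)), w0
3. p, w0
4. ~[]((q & p) -> ~r), w0
5. ~[]~[]((q & p) -> ~r), w0
6. ~((q & p) -> ~r), w1
7. q & p, w1
8. r, w1
9. q, w1
10. p, w1
11. []((q & p) -> ~r), w2
12. (q & p) -> ~r, w0
13. (q & p) -> ~r, w1
14. (q & p) -> ~r, w2
15. ~(q & p), w0
16. ~(q & p), w1
17. ~r, w2
18. ~q, w0
19. ~p, w1
Accessibility: w0Rw0, w0Rw1, w0Rw2, w1Rw0, w1Rw1, w1Rw2, w2Rw0, w2Rw1, w2Rw2
Branch closes: p and ~p both at w1.
Every branch closes (one shown): unsatisfiable in S5.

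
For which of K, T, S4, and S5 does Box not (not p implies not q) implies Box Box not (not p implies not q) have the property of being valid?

S4, S5

T-tableau for the negation not (Box not (not p implies not q) implies Box Box not (not p implies not q)):
1. not (Box not (not p implies not q) implies Box Box not (not p implies not q)), w0
2. Box not (not p implies not q), w0
3. not Box Box not (not p implies not q), w0
4. not (not p implies not q), w0
5. not p, w0
6. q, w0
7. not Box not (not p implies not q), w1
8. not (not p implies not q), w1
9. not p, w1
10. q, w1
11. not p implies not q, w2
12. not q, w2
Accessibility: w0Rw0, w0Rw1, w1Rw1, w1Rw2, w2Rw2
Complete open branch: countermodel on a T-frame, so not valid in T, nor in K (the same frame is also a K-frame).
S4-tableau for the negation not (Box not (not p implies not q) implies Box Box not (not p implies not q)):
1. not (Box not (not p implies not q) implies Box Box not (not p implies not q)), w0
2. Box not (not p implies not q), w0
3. not Box Box not (not p implies not q), w0
4. not (not p implies not q), w0
5. not p, w0
6. q, w0
7. not Box not (not p implies not q), w1
8. not (not p implies not q), w1
9. not p, w1
10. q, w1
11. not p implies not q, w2
12. not (not p implies not q), w2
13. not p, w2
14. q, w2
15. not q, w2
Accessibility: w0Rw0, w0Rw1, w0Rw2, w1Rw1, w1Rw2, w2Rw2
Branch closes: q and not q both at w2.
Every branch closes (one shown): valid in S4, hence also in S5 (every theorem of S4 is a theorem of S5).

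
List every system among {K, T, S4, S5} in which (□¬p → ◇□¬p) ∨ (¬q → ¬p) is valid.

T-tableau for the negation ¬((□¬p → ◇□¬p) ∨ (¬q → ¬p)):
1. ¬((□¬p → ◇□¬p) ∨ (¬q → ¬p)), w0
2. ¬(□¬p → ◇□¬p), w0
3. ¬(¬q → ¬p), w0
4. □¬p, w0
5. ¬◇□¬p, w0
6. ¬q, w0
7. p, w0
8. ¬p, w0
Accessibility: w0Rw0
Branch closes: p and ¬p both at w0.
Every branch closes (one shown): valid in T, hence also in S4, S5 (every theorem of T is a theorem of S4 and S5).
K-tableau for the negation ¬((□¬p → ◇□¬p) ∨ (¬q → ¬p)):
1. ¬((□¬p → ◇□¬p) ∨ (¬q → ¬p)), w0
2. ¬(□¬p → ◇□¬p), w0
3. ¬(¬q → ¬p), w0
4. □¬p, w0
5. ¬◇□¬p, w0
6. ¬q, w0
7. p, w0
Complete open branch: countermodel on a K-frame, so not valid in K.

T, S4, S5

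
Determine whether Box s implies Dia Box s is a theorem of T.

Tableau for the negation not (Box s implies Dia Box s):
1. not (Box s implies Dia Box s), w0
2. Box s, w0
3. not Dia Box s, w0
4. s, w0
5. not Box s, w0
6. not s, w1
7. s, w1
Accessibility: w0Rw0, w0Rw1, w1Rw1
Branch closes: s and not s both at w1.
Every branch of the negation's tableau closes; the branch above is one of them.

Valid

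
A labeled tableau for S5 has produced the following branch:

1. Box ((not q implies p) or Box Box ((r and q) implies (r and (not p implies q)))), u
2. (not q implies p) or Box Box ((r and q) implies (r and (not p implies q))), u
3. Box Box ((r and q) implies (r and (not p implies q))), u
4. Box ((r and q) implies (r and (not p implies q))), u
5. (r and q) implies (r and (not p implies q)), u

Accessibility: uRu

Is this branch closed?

There is no literal clash: for every atom and world, at most one sign appears.

Not closed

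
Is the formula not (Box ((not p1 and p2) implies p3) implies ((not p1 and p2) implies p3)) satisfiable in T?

No, unsatisfiable

1. not (Box ((not p1 and p2) implies p3) implies ((not p1 and p2) implies p3)), w0
2. Box ((not p1 and p2) implies p3), w0   [neg-implies-rule on 1]
3. not ((not p1 and p2) implies p3), w0   [neg-implies-rule on 1]
4. not p1 and p2, w0   [neg-implies-rule on 3]
5. not p3, w0   [neg-implies-rule on 3]
6. not p1, w0   [and-rule on 4]
7. p2, w0   [and-rule on 4]
8. (not p1 and p2) implies p3, w0   [Box-rule on 2 via w0Rw0]
9. not (not p1 and p2), w0   [implies-rule on 8 (branches; this branch)]
10. not p2, w0   [neg-and-rule on 9 (branches; this branch)]
Accessibility: w0Rw0
Branch closes: p2 and not p2 both at w0.
Every branch closes; the branch above is one of them.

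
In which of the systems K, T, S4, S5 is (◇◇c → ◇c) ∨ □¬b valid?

S4, S5

T-tableau for the negation ¬((◇◇c → ◇c) ∨ □¬b):
1. ¬((◇◇c → ◇c) ∨ □¬b), u
2. ¬(◇◇c → ◇c), u
3. ¬□¬b, u
4. ◇◇c, u
5. ¬◇c, u
6. ¬c, u
7. b, v
8. ¬c, v
9. ◇c, w
10. ¬c, w
11. c, x
Accessibility: uRu, uRv, uRw, vRv, wRw, wRx, xRx
Complete open branch: countermodel on a T-frame, so not valid in T, nor in K (the same frame is also a K-frame).
S4-tableau for the negation ¬((◇◇c → ◇c) ∨ □¬b):
1. ¬((◇◇c → ◇c) ∨ □¬b), u
2. ¬(◇◇c → ◇c), u
3. ¬□¬b, u
4. ◇◇c, u
5. ¬◇c, u
6. ¬c, u
7. b, v
8. ¬c, v
9. ◇c, w
10. ¬c, w
11. c, x
12. ¬c, x
Accessibility: uRu, uRv, uRw, uRx, vRv, wRw, wRx, xRx
Branch closes: c and ¬c both at x.
Every branch closes (one shown): valid in S4, hence also in S5 (every theorem of S4 is a theorem of S5).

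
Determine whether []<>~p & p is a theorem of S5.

Not valid

Tableau for the negation ~([]<>~p & p):
1. ~([]<>~p & p), 0
2. ~p, 0   [~&-rule on 1 (branches; this branch)]
Accessibility: 0R0
The negation has an open branch (countermodel exists).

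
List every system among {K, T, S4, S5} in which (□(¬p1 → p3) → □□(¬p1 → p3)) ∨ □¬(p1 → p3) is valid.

S4, S5

S4-tableau for the negation ¬((□(¬p1 → p3) → □□(¬p1 → p3)) ∨ □¬(p1 → p3)):
1. ¬((□(¬p1 → p3) → □□(¬p1 → p3)) ∨ □¬(p1 → p3)), u
2. ¬(□(¬p1 → p3) → □□(¬p1 → p3)), u
3. ¬□¬(p1 → p3), u
4. □(¬p1 → p3), u
5. ¬□□(¬p1 → p3), u
6. ¬p1 → p3, u
7. p3, u
8. p1 → p3, v
9. ¬p1 → p3, v
10. p3, v
11. ¬□(¬p1 → p3), w
12. ¬p1 → p3, w
13. p3, w
14. ¬(¬p1 → p3), x
15. ¬p1, x
16. ¬p3, x
17. ¬p1 → p3, x
18. p3, x
Accessibility: uRu, uRv, uRw, uRx, vRv, wRw, wRx, xRx
Branch closes: p3 and ¬p3 both at x.
Every branch closes (one shown): valid in S4, hence also in S5 (every theorem of S4 is a theorem of S5).
T-tableau for the negation ¬((□(¬p1 → p3) → □□(¬p1 → p3)) ∨ □¬(p1 → p3)):
1. ¬((□(¬p1 → p3) → □□(¬p1 → p3)) ∨ □¬(p1 → p3)), u
2. ¬(□(¬p1 → p3) → □□(¬p1 → p3)), u
3. ¬□¬(p1 → p3), u
4. □(¬p1 → p3), u
5. ¬□□(¬p1 → p3), u
6. ¬p1 → p3, u
7. p3, u
8. p1 → p3, v
9. ¬p1 → p3, v
10. p3, v
11. ¬□(¬p1 → p3), w
12. ¬p1 → p3, w
13. p3, w
14. ¬(¬p1 → p3), x
15. ¬p1, x
16. ¬p3, x
Accessibility: uRu, uRv, uRw, vRv, wRw, wRx, xRx
Complete open branch: countermodel on a T-frame, so not valid in T, nor in K (the same frame is also a K-frame).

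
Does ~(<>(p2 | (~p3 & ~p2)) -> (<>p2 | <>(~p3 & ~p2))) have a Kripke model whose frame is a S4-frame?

1. ~(<>(p2 | (~p3 & ~p2)) -> (<>p2 | <>(~p3 & ~p2))), w0
2. <>(p2 | (~p3 & ~p2)), w0
3. ~(<>p2 | <>(~p3 & ~p2)), w0
4. ~<>p2, w0
5. ~<>(~p3 & ~p2), w0
6. ~p2, w0
7. ~(~p3 & ~p2), w0
8. p3, w0
9. p2 | (~p3 & ~p2), w1
10. ~p2, w1
11. ~(~p3 & ~p2), w1
12. ~p3 & ~p2, w1
13. ~p3, w1
14. p2, w1
Accessibility: w0Rw0, w0Rw1, w1Rw1
Branch closes: p2 and ~p2 both at w1.
All branches of the tableau close; one closing branch shown above.

Unsatisfiable (every branch closes)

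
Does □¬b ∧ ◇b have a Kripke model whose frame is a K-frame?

No, unsatisfiable

1. □¬b ∧ ◇b, w0
2. □¬b, w0   [∧-rule on 1]
3. ◇b, w0   [∧-rule on 1]
4. b, w1   [◇-rule on 3: fresh world w1, w0Rw1]
5. ¬b, w1   [□-rule on 2 via w0Rw1]
Accessibility: w0Rw1
Branch closes: b and ¬b both at w1.
Every branch closes; the branch above is one of them.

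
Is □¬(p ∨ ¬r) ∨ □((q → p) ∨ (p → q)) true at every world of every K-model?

Tableau for the negation ¬(□¬(p ∨ ¬r) ∨ □((q → p) ∨ (p → q))):
1. ¬(□¬(p ∨ ¬r) ∨ □((q → p) ∨ (p → q))), 0
2. ¬□¬(p ∨ ¬r), 0
3. ¬□((q → p) ∨ (p → q)), 0
4. p ∨ ¬r, 1
5. ¬r, 1
6. ¬((q → p) ∨ (p → q)), 2
7. ¬(q → p), 2
8. ¬(p → q), 2
9. q, 2
10. ¬p, 2
11. p, 2
12. ¬q, 2
Accessibility: 0R1, 0R2
Branch closes: p and ¬p both at 2.
Every branch of the negation's tableau closes; the branch above is one of them.

Valid in K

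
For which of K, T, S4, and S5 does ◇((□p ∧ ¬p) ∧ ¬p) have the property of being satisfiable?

T-tableau for the formula:
1. ◇((□p ∧ ¬p) ∧ ¬p), w0
2. (□p ∧ ¬p) ∧ ¬p, w1
3. □p ∧ ¬p, w1
4. ¬p, w1
5. □p, w1
6. p, w1
Accessibility: w0Rw0, w0Rw1, w1Rw1
Branch closes: p and ¬p both at w1.
Every branch closes (one shown): unsatisfiable in T, hence also in S4, S5 (every S4/S5-frame is a T-frame).
K-tableau for the formula:
1. ◇((□p ∧ ¬p) ∧ ¬p), w0
2. (□p ∧ ¬p) ∧ ¬p, w1
3. □p ∧ ¬p, w1
4. ¬p, w1
5. □p, w1
Accessibility: w0Rw1
Complete open branch: satisfiable in K.

K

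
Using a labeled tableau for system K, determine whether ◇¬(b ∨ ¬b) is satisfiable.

1. ◇¬(b ∨ ¬b), u
2. ¬(b ∨ ¬b), v
3. ¬b, v
4. b, v
Accessibility: uRv
Branch closes: b and ¬b both at v.
All branches of the tableau close; one closing branch shown above.

Unsatisfiable (every branch closes)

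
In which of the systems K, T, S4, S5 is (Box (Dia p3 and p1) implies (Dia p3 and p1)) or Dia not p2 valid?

T-tableau for the negation not ((Box (Dia p3 and p1) implies (Dia p3 and p1)) or Dia not p2):
1. not ((Box (Dia p3 and p1) implies (Dia p3 and p1)) or Dia not p2), u
2. not (Box (Dia p3 and p1) implies (Dia p3 and p1)), u
3. not Dia not p2, u
4. Box (Dia p3 and p1), u
5. not (Dia p3 and p1), u
6. p2, u
7. Dia p3 and p1, u
8. Dia p3, u
9. p1, u
10. not Dia p3, u
11. not p3, u
12. p3, v
13. p2, v
14. Dia p3 and p1, v
15. Dia p3, v
16. p1, v
17. not p3, v
Accessibility: uRu, uRv, vRv
Branch closes: p3 and not p3 both at v.
Every branch closes (one shown): valid in T, hence also in S4, S5 (every theorem of T is a theorem of S4 and S5).
K-tableau for the negation not ((Box (Dia p3 and p1) implies (Dia p3 and p1)) or Dia not p2):
1. not ((Box (Dia p3 and p1) implies (Dia p3 and p1)) or Dia not p2), u
2. not (Box (Dia p3 and p1) implies (Dia p3 and p1)), u
3. not Dia not p2, u
4. Box (Dia p3 and p1), u
5. not (Dia p3 and p1), u
6. not p1, u
Complete open branch: countermodel on a K-frame, so not valid in K.

T, S4, S5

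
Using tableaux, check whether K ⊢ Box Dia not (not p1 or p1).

No, not valid

Tableau for the negation not Box Dia not (not p1 or p1):
1. not Box Dia not (not p1 or p1), 0
2. not Dia not (not p1 or p1), 1   [neg-Box-rule on 1: fresh world 1, 0R1]
Accessibility: 0R1
The negation has an open branch (countermodel exists).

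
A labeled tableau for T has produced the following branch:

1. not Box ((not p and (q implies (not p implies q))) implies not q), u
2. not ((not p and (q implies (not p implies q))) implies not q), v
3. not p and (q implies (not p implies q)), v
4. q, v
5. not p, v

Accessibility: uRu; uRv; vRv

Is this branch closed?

Not closed

No atom appears with both signs at the same world.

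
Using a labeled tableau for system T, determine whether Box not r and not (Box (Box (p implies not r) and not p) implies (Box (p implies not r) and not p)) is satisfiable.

No, unsatisfiable

1. Box not r and not (Box (Box (p implies not r) and not p) implies (Box (p implies not r) and not p)), 0
2. Box not r, 0
3. not (Box (Box (p implies not r) and not p) implies (Box (p implies not r) and not p)), 0
4. Box (Box (p implies not r) and not p), 0
5. not (Box (p implies not r) and not p), 0
6. not r, 0
7. Box (p implies not r) and not p, 0
8. Box (p implies not r), 0
9. not p, 0
10. p implies not r, 0
11. not Box (p implies not r), 0
12. not (p implies not r), 1
13. p, 1
14. r, 1
15. not r, 1
Accessibility: 0R0, 0R1, 1R1
Branch closes: r and not r both at 1.
Every branch closes; the branch above is one of them.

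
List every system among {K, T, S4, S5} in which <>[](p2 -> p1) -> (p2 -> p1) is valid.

S5

S4-tableau for the negation ~(<>[](p2 -> p1) -> (p2 -> p1)):
1. ~(<>[](p2 -> p1) -> (p2 -> p1)), 0
2. <>[](p2 -> p1), 0
3. ~(p2 -> p1), 0
4. p2, 0
5. ~p1, 0
6. [](p2 -> p1), 1
7. p2 -> p1, 1
8. p1, 1
Accessibility: 0R0, 0R1, 1R1
Complete open branch: countermodel on an S4-frame, so not valid in S4, nor in K, T (the same frame is also a K-frame and a T-frame).
S5-tableau for the negation ~(<>[](p2 -> p1) -> (p2 -> p1)):
1. ~(<>[](p2 -> p1) -> (p2 -> p1)), 0
2. <>[](p2 -> p1), 0
3. ~(p2 -> p1), 0
4. p2, 0
5. ~p1, 0
6. [](p2 -> p1), 1
7. p2 -> p1, 0
8. p2 -> p1, 1
9. p1, 0
Accessibility: 0R0, 0R1, 1R0, 1R1
Branch closes: p1 and ~p1 both at 0.
Every branch closes (one shown): valid in S5.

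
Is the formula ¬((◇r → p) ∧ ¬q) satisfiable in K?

1. ¬((◇r → p) ∧ ¬q), 0
2. q, 0

Satisfiable (open branch found)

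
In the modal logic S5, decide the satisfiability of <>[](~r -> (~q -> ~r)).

1. <>[](~r -> (~q -> ~r)), u
2. [](~r -> (~q -> ~r)), v
3. ~r -> (~q -> ~r), u
4. ~r -> (~q -> ~r), v
5. ~q -> ~r, u
6. ~q -> ~r, v
7. ~r, u
8. ~r, v
Accessibility: uRu, uRv, vRu, vRv

Satisfiable (open branch found)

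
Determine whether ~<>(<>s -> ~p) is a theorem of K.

Invalid (countermodel exists)

Tableau for the negation <>(<>s -> ~p):
1. <>(<>s -> ~p), w0
2. <>s -> ~p, w1   [<>-rule on 1: fresh world w1, w0Rw1]
3. ~p, w1   [->-rule on 2 (branches; this branch)]
Accessibility: w0Rw1
The negation has an open branch (countermodel exists).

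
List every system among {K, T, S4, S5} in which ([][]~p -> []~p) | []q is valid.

K-tableau for the negation ~(([][]~p -> []~p) | []q):
1. ~(([][]~p -> []~p) | []q), w0
2. ~([][]~p -> []~p), w0
3. ~[]q, w0
4. [][]~p, w0
5. ~[]~p, w0
6. ~q, w1
7. []~p, w1
8. p, w2
9. []~p, w2
Accessibility: w0Rw1, w0Rw2
Complete open branch: countermodel on a K-frame, so not valid in K.
T-tableau for the negation ~(([][]~p -> []~p) | []q):
1. ~(([][]~p -> []~p) | []q), w0
2. ~([][]~p -> []~p), w0
3. ~[]q, w0
4. [][]~p, w0
5. ~[]~p, w0
6. []~p, w0
7. ~p, w0
8. ~q, w1
9. []~p, w1
10. ~p, w1
11. p, w2
12. []~p, w2
13. ~p, w2
Accessibility: w0Rw0, w0Rw1, w0Rw2, w1Rw1, w2Rw2
Branch closes: p and ~p both at w2.
Every branch closes (one shown): valid in T, hence also in S4, S5 (every theorem of T is a theorem of S4 and S5).

T, S4, S5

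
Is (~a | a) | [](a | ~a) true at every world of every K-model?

Tableau for the negation ~((~a | a) | [](a | ~a)):
1. ~((~a | a) | [](a | ~a)), 0
2. ~(~a | a), 0   [~|-rule on 1]
3. ~[](a | ~a), 0   [~|-rule on 1]
4. a, 0   [~|-rule on 2]
5. ~a, 0   [~|-rule on 2]
Branch closes: a and ~a both at 0.
Every branch of the negation's tableau closes; the branch above is one of them.

Valid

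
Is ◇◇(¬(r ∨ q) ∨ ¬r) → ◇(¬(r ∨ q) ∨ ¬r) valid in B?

No, not valid

Tableau for the negation ¬(◇◇(¬(r ∨ q) ∨ ¬r) → ◇(¬(r ∨ q) ∨ ¬r)):
1. ¬(◇◇(¬(r ∨ q) ∨ ¬r) → ◇(¬(r ∨ q) ∨ ¬r)), w0
2. ◇◇(¬(r ∨ q) ∨ ¬r), w0
3. ¬◇(¬(r ∨ q) ∨ ¬r), w0
4. ¬(¬(r ∨ q) ∨ ¬r), w0
5. r ∨ q, w0
6. r, w0
7. q, w0
8. ◇(¬(r ∨ q) ∨ ¬r), w1
9. ¬(¬(r ∨ q) ∨ ¬r), w1
10. r ∨ q, w1
11. r, w1
12. q, w1
13. ¬(r ∨ q) ∨ ¬r, w2
14. ¬r, w2
Accessibility: w0Rw0, w0Rw1, w1Rw0, w1Rw1, w1Rw2, w2Rw1, w2Rw2
The negation has an open branch (countermodel exists).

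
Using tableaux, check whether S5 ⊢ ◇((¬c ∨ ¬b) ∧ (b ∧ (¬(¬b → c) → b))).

Not valid

Tableau for the negation ¬◇((¬c ∨ ¬b) ∧ (b ∧ (¬(¬b → c) → b))):
1. ¬◇((¬c ∨ ¬b) ∧ (b ∧ (¬(¬b → c) → b))), u
2. ¬((¬c ∨ ¬b) ∧ (b ∧ (¬(¬b → c) → b))), u   [¬◇-rule on 1 via uRu]
3. ¬(b ∧ (¬(¬b → c) → b)), u   [¬∧-rule on 2 (branches; this branch)]
4. ¬(¬(¬b → c) → b), u   [¬∧-rule on 3 (branches; this branch)]
5. ¬(¬b → c), u   [¬→-rule on 4]
6. ¬b, u   [¬→-rule on 4]
7. ¬c, u   [¬→-rule on 5]
Accessibility: uRu
The negation has an open branch (countermodel exists).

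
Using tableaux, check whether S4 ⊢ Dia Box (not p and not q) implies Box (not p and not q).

Tableau for the negation not (Dia Box (not p and not q) implies Box (not p and not q)):
1. not (Dia Box (not p and not q) implies Box (not p and not q)), u
2. Dia Box (not p and not q), u
3. not Box (not p and not q), u
4. Box (not p and not q), v
5. not p and not q, v
6. not p, v
7. not q, v
8. not (not p and not q), w
9. q, w
Accessibility: uRu, uRv, uRw, vRv, wRw
The negation has an open branch (countermodel exists).

Invalid (countermodel exists)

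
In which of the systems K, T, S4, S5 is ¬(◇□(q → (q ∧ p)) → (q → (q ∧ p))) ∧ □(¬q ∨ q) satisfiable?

K, T, S4

S4-tableau for the formula:
1. ¬(◇□(q → (q ∧ p)) → (q → (q ∧ p))) ∧ □(¬q ∨ q), u
2. ¬(◇□(q → (q ∧ p)) → (q → (q ∧ p))), u
3. □(¬q ∨ q), u
4. ◇□(q → (q ∧ p)), u
5. ¬(q → (q ∧ p)), u
6. q, u
7. ¬(q ∧ p), u
8. ¬q ∨ q, u
9. ¬p, u
10. □(q → (q ∧ p)), v
11. ¬q ∨ q, v
12. q → (q ∧ p), v
13. q, v
14. q ∧ p, v
15. p, v
Accessibility: uRu, uRv, vRv
Complete open branch: satisfiable in S4, hence also in K, T (this S4-model is also a K-model and a T-model).
S5-tableau for the formula:
1. ¬(◇□(q → (q ∧ p)) → (q → (q ∧ p))) ∧ □(¬q ∨ q), u
2. ¬(◇□(q → (q ∧ p)) → (q → (q ∧ p))), u
3. □(¬q ∨ q), u
4. ◇□(q → (q ∧ p)), u
5. ¬(q → (q ∧ p)), u
6. q, u
7. ¬(q ∧ p), u
8. ¬q ∨ q, u
9. ¬p, u
10. □(q → (q ∧ p)), v
11. ¬q ∨ q, v
12. q → (q ∧ p), u
13. q → (q ∧ p), v
14. q, v
15. q ∧ p, u
16. p, u
Accessibility: uRu, uRv, vRu, vRv
Branch closes: p and ¬p both at u.
Every branch closes (one shown): unsatisfiable in S5.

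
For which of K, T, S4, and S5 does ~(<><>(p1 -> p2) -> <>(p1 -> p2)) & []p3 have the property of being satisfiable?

T-tableau for the formula:
1. ~(<><>(p1 -> p2) -> <>(p1 -> p2)) & []p3, 0
2. ~(<><>(p1 -> p2) -> <>(p1 -> p2)), 0
3. []p3, 0
4. <><>(p1 -> p2), 0
5. ~<>(p1 -> p2), 0
6. p3, 0
7. ~(p1 -> p2), 0
8. p1, 0
9. ~p2, 0
10. <>(p1 -> p2), 1
11. p3, 1
12. ~(p1 -> p2), 1
13. p1, 1
14. ~p2, 1
15. p1 -> p2, 2
16. p2, 2
Accessibility: 0R0, 0R1, 1R1, 1R2, 2R2
Complete open branch: satisfiable in T, hence also in K (this T-model is also a K-model).
S4-tableau for the formula:
1. ~(<><>(p1 -> p2) -> <>(p1 -> p2)) & []p3, 0
2. ~(<><>(p1 -> p2) -> <>(p1 -> p2)), 0
3. []p3, 0
4. <><>(p1 -> p2), 0
5. ~<>(p1 -> p2), 0
6. p3, 0
7. ~(p1 -> p2), 0
8. p1, 0
9. ~p2, 0
10. <>(p1 -> p2), 1
11. p3, 1
12. ~(p1 -> p2), 1
13. p1, 1
14. ~p2, 1
15. p1 -> p2, 2
16. p3, 2
17. ~(p1 -> p2), 2
18. p1, 2
19. ~p2, 2
20. p2, 2
Accessibility: 0R0, 0R1, 0R2, 1R1, 1R2, 2R2
Branch closes: p2 and ~p2 both at 2.
Every branch closes (one shown): unsatisfiable in S4, hence also in S5 (every S5-frame is an S4-frame).

K, T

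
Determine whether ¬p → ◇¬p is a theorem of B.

Yes, valid

Tableau for the negation ¬(¬p → ◇¬p):
1. ¬(¬p → ◇¬p), u
2. ¬p, u   [¬→-rule on 1]
3. ¬◇¬p, u   [¬→-rule on 1]
4. p, u   [¬◇-rule on 3 via uRu]
Accessibility: uRu
Branch closes: p and ¬p both at u.
All branches of the negation close; one closing branch shown above.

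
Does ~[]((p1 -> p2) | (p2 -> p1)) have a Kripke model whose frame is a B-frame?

1. ~[]((p1 -> p2) | (p2 -> p1)), 0
2. ~((p1 -> p2) | (p2 -> p1)), 1
3. ~(p1 -> p2), 1
4. ~(p2 -> p1), 1
5. p1, 1
6. ~p2, 1
7. p2, 1
8. ~p1, 1
Accessibility: 0R0, 0R1, 1R0, 1R1
Branch closes: p2 and ~p2 both at 1.
All branches of the tableau close; one closing branch shown above.

No, unsatisfiable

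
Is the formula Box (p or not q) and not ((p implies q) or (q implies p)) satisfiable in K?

1. Box (p or not q) and not ((p implies q) or (q implies p)), u
2. Box (p or not q), u
3. not ((p implies q) or (q implies p)), u
4. not (p implies q), u
5. not (q implies p), u
6. p, u
7. not q, u
8. q, u
9. not p, u
Branch closes: q and not q both at u.
All branches of the tableau close; one closing branch shown above.

Unsatisfiable (every branch closes)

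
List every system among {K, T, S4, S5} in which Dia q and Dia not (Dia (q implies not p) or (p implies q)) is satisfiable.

K

K-tableau for the formula:
1. Dia q and Dia not (Dia (q implies not p) or (p implies q)), 0
2. Dia q, 0   [and-rule on 1]
3. Dia not (Dia (q implies not p) or (p implies q)), 0   [and-rule on 1]
4. q, 1   [Dia-rule on 2: fresh world 1, 0R1]
5. not (Dia (q implies not p) or (p implies q)), 2   [Dia-rule on 3: fresh world 2, 0R2]
6. not Dia (q implies not p), 2   [neg-or-rule on 5]
7. not (p implies q), 2   [neg-or-rule on 5]
8. p, 2   [neg-implies-rule on 7]
9. not q, 2   [neg-implies-rule on 7]
Accessibility: 0R1, 0R2
Complete open branch: satisfiable in K.
T-tableau for the formula:
1. Dia q and Dia not (Dia (q implies not p) or (p implies q)), 0
2. Dia q, 0   [and-rule on 1]
3. Dia not (Dia (q implies not p) or (p implies q)), 0   [and-rule on 1]
4. q, 1   [Dia-rule on 2: fresh world 1, 0R1]
5. not (Dia (q implies not p) or (p implies q)), 2   [Dia-rule on 3: fresh world 2, 0R2]
6. not Dia (q implies not p), 2   [neg-or-rule on 5]
7. not (p implies q), 2   [neg-or-rule on 5]
8. p, 2   [neg-implies-rule on 7]
9. not q, 2   [neg-implies-rule on 7]
10. not (q implies not p), 2   [neg-Dia-rule on 6 via 2R2]
11. q, 2   [neg-implies-rule on 10]
Accessibility: 0R0, 0R1, 0R2, 1R1, 2R2
Branch closes: q and not q both at 2.
Every branch closes (one shown): unsatisfiable in T, hence also in S4, S5 (every S4/S5-frame is a T-frame).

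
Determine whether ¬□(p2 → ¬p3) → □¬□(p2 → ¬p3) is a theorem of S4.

Invalid (countermodel exists)

Tableau for the negation ¬(¬□(p2 → ¬p3) → □¬□(p2 → ¬p3)):
1. ¬(¬□(p2 → ¬p3) → □¬□(p2 → ¬p3)), w0
2. ¬□(p2 → ¬p3), w0   [¬→-rule on 1]
3. ¬□¬□(p2 → ¬p3), w0   [¬→-rule on 1]
4. ¬(p2 → ¬p3), w1   [¬□-rule on 2: fresh world w1, w0Rw1]
5. p2, w1   [¬→-rule on 4]
6. p3, w1   [¬→-rule on 4]
7. □(p2 → ¬p3), w2   [¬□-rule on 3: fresh world w2, w0Rw2]
8. p2 → ¬p3, w2   [□-rule on 7 via w2Rw2]
9. ¬p3, w2   [→-rule on 8 (branches; this branch)]
Accessibility: w0Rw0, w0Rw1, w0Rw2, w1Rw1, w2Rw2
The negation has an open branch (countermodel exists).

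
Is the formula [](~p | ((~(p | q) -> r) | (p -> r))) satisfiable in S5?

1. [](~p | ((~(p | q) -> r) | (p -> r))), w0
2. ~p | ((~(p | q) -> r) | (p -> r)), w0
3. (~(p | q) -> r) | (p -> r), w0
4. p -> r, w0
5. r, w0
Accessibility: w0Rw0

Yes, satisfiable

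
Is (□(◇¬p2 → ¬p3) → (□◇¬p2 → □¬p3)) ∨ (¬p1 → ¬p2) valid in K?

Tableau for the negation ¬((□(◇¬p2 → ¬p3) → (□◇¬p2 → □¬p3)) ∨ (¬p1 → ¬p2)):
1. ¬((□(◇¬p2 → ¬p3) → (□◇¬p2 → □¬p3)) ∨ (¬p1 → ¬p2)), 0
2. ¬(□(◇¬p2 → ¬p3) → (□◇¬p2 → □¬p3)), 0
3. ¬(¬p1 → ¬p2), 0
4. □(◇¬p2 → ¬p3), 0
5. ¬(□◇¬p2 → □¬p3), 0
6. ¬p1, 0
7. p2, 0
8. □◇¬p2, 0
9. ¬□¬p3, 0
10. p3, 1
11. ◇¬p2 → ¬p3, 1
12. ◇¬p2, 1
13. ¬◇¬p2, 1
14. ¬p2, 2
15. p2, 2
Accessibility: 0R1, 1R2
Branch closes: p2 and ¬p2 both at 2.
Every branch of the negation's tableau closes; the branch above is one of them.

Valid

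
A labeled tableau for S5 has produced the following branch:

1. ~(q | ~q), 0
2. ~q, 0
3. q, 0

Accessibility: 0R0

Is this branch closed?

Both q and ~q appear at 0.

Yes, closed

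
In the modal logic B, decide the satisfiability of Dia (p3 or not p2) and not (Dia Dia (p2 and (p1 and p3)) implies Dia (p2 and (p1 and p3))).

Yes, satisfiable

1. Dia (p3 or not p2) and not (Dia Dia (p2 and (p1 and p3)) implies Dia (p2 and (p1 and p3))), w0
2. Dia (p3 or not p2), w0
3. not (Dia Dia (p2 and (p1 and p3)) implies Dia (p2 and (p1 and p3))), w0
4. Dia Dia (p2 and (p1 and p3)), w0
5. not Dia (p2 and (p1 and p3)), w0
6. not (p2 and (p1 and p3)), w0
7. not (p1 and p3), w0
8. not p3, w0
9. p3 or not p2, w1
10. not (p2 and (p1 and p3)), w1
11. not p2, w1
12. not (p1 and p3), w1
13. not p3, w1
14. Dia (p2 and (p1 and p3)), w2
15. not (p2 and (p1 and p3)), w2
16. not (p1 and p3), w2
17. not p3, w2
18. p2 and (p1 and p3), w3
19. p2, w3
20. p1 and p3, w3
21. p1, w3
22. p3, w3
Accessibility: w0Rw0, w0Rw1, w0Rw2, w1Rw0, w1Rw1, w2Rw0, w2Rw2, w2Rw3, w3Rw2, w3Rw3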